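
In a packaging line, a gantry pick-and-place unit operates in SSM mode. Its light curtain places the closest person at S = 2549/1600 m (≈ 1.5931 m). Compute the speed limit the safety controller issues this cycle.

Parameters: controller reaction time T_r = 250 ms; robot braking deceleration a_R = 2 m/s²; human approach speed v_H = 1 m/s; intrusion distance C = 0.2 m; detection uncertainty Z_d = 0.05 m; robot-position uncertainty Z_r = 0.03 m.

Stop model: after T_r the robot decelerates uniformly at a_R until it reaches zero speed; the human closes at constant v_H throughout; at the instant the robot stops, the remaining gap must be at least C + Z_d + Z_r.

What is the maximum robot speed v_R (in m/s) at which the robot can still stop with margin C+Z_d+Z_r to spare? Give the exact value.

v_R_max = 21/20 m/s = 1.0500 m/s

collect terms ⇒ (1/4)·v_R² + (3/4)·v_R + (-1701/1600) = 0
  disc = (3/4)² − 4·(1/4)·(-1701/1600) = 2601/1600 ; √disc = 51/40
  v_R = (−(3/4) + 51/40) / (2·(1/4)) = 21/20 m/s
check:
braking lasts T_s = (21/20)/2 = 0.5250 s
robot covers v_R·T_r = 1.0500·0.2500 = 0.2625 m before braking
robot under decel: 1.0500²/(2·2.0000) = 0.2756 m
human over T_r+T_s: 1.0000·(0.2500+0.5250) = 0.7750 m
margins: 0.2000+0.0500+0.0300 = 0.2800 m
sum ≈ 0.2625+0.2756+0.7750+0.2800 ≈ 1.5931 m = S ✓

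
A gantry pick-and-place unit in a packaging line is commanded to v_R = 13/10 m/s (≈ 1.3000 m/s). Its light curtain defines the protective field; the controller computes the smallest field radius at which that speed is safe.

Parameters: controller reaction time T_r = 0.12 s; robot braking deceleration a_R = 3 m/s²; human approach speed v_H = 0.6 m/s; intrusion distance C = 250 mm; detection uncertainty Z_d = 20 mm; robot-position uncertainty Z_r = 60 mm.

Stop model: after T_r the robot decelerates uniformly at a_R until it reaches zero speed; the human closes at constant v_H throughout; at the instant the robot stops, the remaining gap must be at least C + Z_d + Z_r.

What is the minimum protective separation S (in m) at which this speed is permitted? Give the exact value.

S_min = 3299/3000 m = 1.0997 m

stop time T_s = (13/10)/3 = 0.4333 s
reaction-phase robot travel = 1.3000·0.1200 = 0.1560 m
robot under decel: 1.3000²/(2·3.0000) = 0.2817 m
human over T_r+T_s: 0.6000·(0.1200+0.4333) = 0.3320 m
residual clearance needed = 0.2500+0.0200+0.0600 = 0.3300 m
S_min ≈ 0.1560+0.2817+0.3320+0.3300  ⇒  S_min = 3299/3000 m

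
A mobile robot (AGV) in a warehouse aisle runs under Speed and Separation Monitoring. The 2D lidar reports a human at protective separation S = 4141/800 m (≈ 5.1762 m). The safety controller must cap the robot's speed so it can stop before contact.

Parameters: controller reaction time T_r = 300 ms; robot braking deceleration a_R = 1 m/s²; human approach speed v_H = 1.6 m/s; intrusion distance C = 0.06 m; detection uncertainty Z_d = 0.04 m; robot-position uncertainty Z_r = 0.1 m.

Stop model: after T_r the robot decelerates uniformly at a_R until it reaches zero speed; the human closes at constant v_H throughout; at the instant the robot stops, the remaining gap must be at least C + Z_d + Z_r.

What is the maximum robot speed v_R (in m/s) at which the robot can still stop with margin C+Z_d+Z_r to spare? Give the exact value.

v_R_max = 33/20 m/s = 1.6500 m/s

collect terms ⇒ (1/2)·v_R² + (19/10)·v_R + (-3597/800) = 0
  disc = (19/10)² − 4·(1/2)·(-3597/800) = 5041/400 ; √disc = 71/20
  v_R = (−(19/10) + 71/20) / (2·(1/2)) = 33/20 m/s
check:
braking lasts T_s = (33/20)/1 = 1.6500 s
robot in T_r: 1.6500·0.3000 = 0.4950 m
braking distance = 1.6500²/(2·1.0000) = 1.3613 m
human closes 1.6000·1.9500 = 3.1200 m
C+Z_d+Z_r = 0.0600+0.0400+0.1000 = 0.2000 m
sum ≈ 0.4950+1.3613+3.1200+0.2000 ≈ 5.1762 m = S ✓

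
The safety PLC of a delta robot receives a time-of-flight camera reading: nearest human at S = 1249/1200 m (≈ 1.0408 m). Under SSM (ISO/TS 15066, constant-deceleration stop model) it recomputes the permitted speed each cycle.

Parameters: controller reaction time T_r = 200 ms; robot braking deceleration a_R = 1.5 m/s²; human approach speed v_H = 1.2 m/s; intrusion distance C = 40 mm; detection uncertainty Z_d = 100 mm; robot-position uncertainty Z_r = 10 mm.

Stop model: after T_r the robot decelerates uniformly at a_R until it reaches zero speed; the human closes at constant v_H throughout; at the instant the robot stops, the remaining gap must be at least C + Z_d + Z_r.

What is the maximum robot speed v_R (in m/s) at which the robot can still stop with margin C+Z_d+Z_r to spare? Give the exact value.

collect terms ⇒ (1/3)·v_R² + (1)·v_R + (-781/1200) = 0
  disc = (1)² − 4·(1/3)·(-781/1200) = 1681/900 ; √disc = 41/30
  v_R = (−(1) + 41/30) / (2·(1/3)) = 11/20 m/s
check:
T_s = v_R/a_R = (11/20)/(3/2) = 0.3667 s
robot covers v_R·T_r = 0.5500·0.2000 = 0.1100 m before braking
robot under decel: 0.5500²/(2·1.5000) = 0.1008 m
person approaches 1.2000·(0.2000+0.3667) = 0.6800 m
C+Z_d+Z_r = 0.0400+0.1000+0.0100 = 0.1500 m
sum ≈ 0.1100+0.1008+0.6800+0.1500 ≈ 1.0408 m = S ✓

v_R_max = 11/20 m/s = 0.5500 m/s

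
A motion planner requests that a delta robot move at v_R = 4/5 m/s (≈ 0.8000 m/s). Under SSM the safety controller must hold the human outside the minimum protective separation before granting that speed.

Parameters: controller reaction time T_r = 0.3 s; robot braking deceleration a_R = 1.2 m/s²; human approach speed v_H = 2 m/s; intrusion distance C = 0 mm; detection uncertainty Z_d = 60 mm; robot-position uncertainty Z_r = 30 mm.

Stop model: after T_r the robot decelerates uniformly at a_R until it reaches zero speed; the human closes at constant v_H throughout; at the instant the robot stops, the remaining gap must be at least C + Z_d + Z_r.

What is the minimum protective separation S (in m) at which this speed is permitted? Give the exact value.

S_min = 253/100 m = 2.5300 m

braking lasts T_s = (4/5)/(6/5) = 0.6667 s
robot in T_r: 0.8000·0.3000 = 0.2400 m
robot under decel: 0.8000²/(2·1.2000) = 0.2667 m
human closes 2.0000·0.9667 = 1.9333 m
residual clearance needed = 0.0000+0.0600+0.0300 = 0.0900 m
S_min ≈ 0.2400+0.2667+1.9333+0.0900  ⇒  S_min = 253/100 m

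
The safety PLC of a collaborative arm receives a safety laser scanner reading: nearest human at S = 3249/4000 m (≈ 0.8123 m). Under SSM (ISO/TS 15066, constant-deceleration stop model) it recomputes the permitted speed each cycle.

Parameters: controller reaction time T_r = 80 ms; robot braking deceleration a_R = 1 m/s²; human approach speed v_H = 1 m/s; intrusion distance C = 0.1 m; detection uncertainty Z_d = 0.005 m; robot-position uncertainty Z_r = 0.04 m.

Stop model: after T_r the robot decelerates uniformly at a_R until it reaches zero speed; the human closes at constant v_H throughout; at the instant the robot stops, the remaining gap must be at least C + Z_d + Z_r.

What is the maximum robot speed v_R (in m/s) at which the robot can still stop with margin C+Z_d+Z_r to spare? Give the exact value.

at the boundary: (1/2)·v² + (27/25)·v + (-2349/4000) = 0
  disc = (27/25)² − 4·(1/2)·(-2349/4000) = 23409/10000 ; √disc = 153/100
  v_R = (−(27/25) + 153/100) / (2·(1/2)) = 9/20 m/s
check:
T_s = v_R/a_R = (9/20)/1 = 0.4500 s
robot in T_r: 0.4500·0.0800 = 0.0360 m
braking distance = 0.4500²/(2·1.0000) = 0.1013 m
person approaches 1.0000·(0.0800+0.4500) = 0.5300 m
margins: 0.1000+0.0050+0.0400 = 0.1450 m
sum ≈ 0.0360+0.1013+0.5300+0.1450 ≈ 0.8123 m = S ✓

v_R_max = 9/20 m/s = 0.4500 m/s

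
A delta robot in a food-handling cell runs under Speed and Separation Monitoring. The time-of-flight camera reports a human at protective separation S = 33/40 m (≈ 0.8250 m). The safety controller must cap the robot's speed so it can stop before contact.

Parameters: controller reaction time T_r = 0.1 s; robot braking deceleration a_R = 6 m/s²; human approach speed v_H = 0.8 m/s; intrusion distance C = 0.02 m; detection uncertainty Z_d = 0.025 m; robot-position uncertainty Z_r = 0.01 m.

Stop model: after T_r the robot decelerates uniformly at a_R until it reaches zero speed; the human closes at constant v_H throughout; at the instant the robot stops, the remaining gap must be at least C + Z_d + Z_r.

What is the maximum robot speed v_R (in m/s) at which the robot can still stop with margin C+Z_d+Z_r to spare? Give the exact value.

v_R_max = 9/5 m/s = 1.8000 m/s

collect terms ⇒ (1/12)·v_R² + (7/30)·v_R + (-69/100) = 0
  disc = (7/30)² − 4·(1/12)·(-69/100) = 64/225 ; √disc = 8/15
  v_R = (−(7/30) + 8/15) / (2·(1/12)) = 9/5 m/s
check:
stop time T_s = (9/5)/6 = 0.3000 s
robot in T_r: 1.8000·0.1000 = 0.1800 m
robot under decel: 1.8000²/(2·6.0000) = 0.2700 m
human over T_r+T_s: 0.8000·(0.1000+0.3000) = 0.3200 m
margins: 0.0200+0.0250+0.0100 = 0.0550 m
sum ≈ 0.1800+0.2700+0.3200+0.0550 ≈ 0.8250 m = S ✓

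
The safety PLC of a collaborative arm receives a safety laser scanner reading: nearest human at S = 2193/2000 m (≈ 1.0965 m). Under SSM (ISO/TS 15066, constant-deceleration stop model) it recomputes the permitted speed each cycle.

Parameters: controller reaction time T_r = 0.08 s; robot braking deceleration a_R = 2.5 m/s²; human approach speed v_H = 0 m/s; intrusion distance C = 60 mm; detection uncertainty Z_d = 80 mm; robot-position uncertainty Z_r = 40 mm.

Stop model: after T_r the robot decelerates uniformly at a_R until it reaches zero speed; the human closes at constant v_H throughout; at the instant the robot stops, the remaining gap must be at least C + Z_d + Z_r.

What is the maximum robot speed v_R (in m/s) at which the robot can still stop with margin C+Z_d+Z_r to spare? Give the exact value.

v_R_max = 39/20 m/s = 1.9500 m/s

at the boundary: (1/5)·v² + (2/25)·v + (-1833/2000) = 0
  disc = (2/25)² − 4·(1/5)·(-1833/2000) = 1849/2500 ; √disc = 43/50
  v_R = (−(2/25) + 43/50) / (2·(1/5)) = 39/20 m/s
check:
stop time T_s = (39/20)/(5/2) = 0.7800 s
robot covers v_R·T_r = 1.9500·0.0800 = 0.1560 m before braking
braking distance = 1.9500²/(2·2.5000) = 0.7605 m
human closes 0.0000·0.8600 = 0.0000 m
residual clearance needed = 0.0600+0.0800+0.0400 = 0.1800 m
sum ≈ 0.1560+0.7605+0.0000+0.1800 ≈ 1.0965 m = S ✓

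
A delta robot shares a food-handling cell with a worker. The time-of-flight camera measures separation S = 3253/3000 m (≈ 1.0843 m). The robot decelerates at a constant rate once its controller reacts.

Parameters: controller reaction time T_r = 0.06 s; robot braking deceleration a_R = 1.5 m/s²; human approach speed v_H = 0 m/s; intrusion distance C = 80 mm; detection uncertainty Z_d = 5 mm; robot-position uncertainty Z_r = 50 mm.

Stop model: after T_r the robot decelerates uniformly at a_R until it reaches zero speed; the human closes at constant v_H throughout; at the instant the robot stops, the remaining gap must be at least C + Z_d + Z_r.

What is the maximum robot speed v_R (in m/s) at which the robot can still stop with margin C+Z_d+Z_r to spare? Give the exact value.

at the boundary: (1/3)·v² + (3/50)·v + (-356/375) = 0
  disc = (3/50)² − 4·(1/3)·(-356/375) = 28561/22500 ; √disc = 169/150
  v_R = (−(3/50) + 169/150) / (2·(1/3)) = 8/5 m/s
check:
braking lasts T_s = (8/5)/(3/2) = 1.0667 s
robot covers v_R·T_r = 1.6000·0.0600 = 0.0960 m before braking
braking distance = 1.6000²/(2·1.5000) = 0.8533 m
human over T_r+T_s: 0.0000·(0.0600+1.0667) = 0.0000 m
margins: 0.0800+0.0050+0.0500 = 0.1350 m
sum ≈ 0.0960+0.8533+0.0000+0.1350 ≈ 1.0843 m = S ✓

v_R_max = 8/5 m/s = 1.6000 m/s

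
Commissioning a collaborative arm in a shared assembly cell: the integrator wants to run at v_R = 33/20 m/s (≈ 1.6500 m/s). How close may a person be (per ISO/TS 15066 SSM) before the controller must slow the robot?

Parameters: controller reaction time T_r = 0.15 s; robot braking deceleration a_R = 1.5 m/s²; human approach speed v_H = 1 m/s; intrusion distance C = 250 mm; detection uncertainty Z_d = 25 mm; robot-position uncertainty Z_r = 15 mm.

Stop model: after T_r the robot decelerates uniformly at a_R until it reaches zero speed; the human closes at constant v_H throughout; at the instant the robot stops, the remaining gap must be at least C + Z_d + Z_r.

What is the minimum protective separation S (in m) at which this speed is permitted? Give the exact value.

S_min = 539/200 m = 2.6950 m

braking lasts T_s = (33/20)/(3/2) = 1.1000 s
robot in T_r: 1.6500·0.1500 = 0.2475 m
braking distance = 1.6500²/(2·1.5000) = 0.9075 m
person approaches 1.0000·(0.1500+1.1000) = 1.2500 m
residual clearance needed = 0.2500+0.0250+0.0150 = 0.2900 m
S_min ≈ 0.2475+0.9075+1.2500+0.2900  ⇒  S_min = 539/200 m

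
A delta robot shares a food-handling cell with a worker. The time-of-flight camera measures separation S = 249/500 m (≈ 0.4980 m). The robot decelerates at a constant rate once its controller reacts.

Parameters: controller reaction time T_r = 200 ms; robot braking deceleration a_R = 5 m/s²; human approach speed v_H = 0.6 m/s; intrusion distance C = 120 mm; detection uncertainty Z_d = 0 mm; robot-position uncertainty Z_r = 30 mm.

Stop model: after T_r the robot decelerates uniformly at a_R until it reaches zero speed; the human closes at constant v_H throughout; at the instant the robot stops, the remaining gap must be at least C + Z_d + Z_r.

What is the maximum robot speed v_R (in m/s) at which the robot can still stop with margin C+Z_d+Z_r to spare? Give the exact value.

quadratic (1/10)·v² + (8/25)·v + (-57/250) = 0
  disc = (8/25)² − 4·(1/10)·(-57/250) = 121/625 ; √disc = 11/25
  v_R = (−(8/25) + 11/25) / (2·(1/10)) = 3/5 m/s
check:
braking lasts T_s = (3/5)/5 = 0.1200 s
robot in T_r: 0.6000·0.2000 = 0.1200 m
braking distance = 0.6000²/(2·5.0000) = 0.0360 m
person approaches 0.6000·(0.2000+0.1200) = 0.1920 m
residual clearance needed = 0.1200+0.0000+0.0300 = 0.1500 m
sum ≈ 0.1200+0.0360+0.1920+0.1500 ≈ 0.4980 m = S ✓

v_R_max = 3/5 m/s = 0.6000 m/s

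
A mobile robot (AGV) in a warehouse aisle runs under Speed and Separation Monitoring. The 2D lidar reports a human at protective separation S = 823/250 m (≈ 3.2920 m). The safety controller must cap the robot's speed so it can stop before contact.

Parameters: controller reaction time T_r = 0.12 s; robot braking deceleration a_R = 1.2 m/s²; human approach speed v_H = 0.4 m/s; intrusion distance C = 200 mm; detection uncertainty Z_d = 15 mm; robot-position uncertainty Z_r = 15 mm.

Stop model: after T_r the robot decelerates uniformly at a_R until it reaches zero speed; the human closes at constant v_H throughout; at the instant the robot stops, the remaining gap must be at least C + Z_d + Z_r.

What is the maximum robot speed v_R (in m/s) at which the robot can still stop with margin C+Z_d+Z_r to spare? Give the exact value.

v_R_max = 11/5 m/s = 2.2000 m/s

collect terms ⇒ (5/12)·v_R² + (34/75)·v_R + (-1507/500) = 0
  disc = (34/75)² − 4·(5/12)·(-1507/500) = 117649/22500 ; √disc = 343/150
  v_R = (−(34/75) + 343/150) / (2·(5/12)) = 11/5 m/s
check:
braking lasts T_s = (11/5)/(6/5) = 1.8333 s
robot in T_r: 2.2000·0.1200 = 0.2640 m
robot covers 2.2000·1.8333 − ½·1.2000·1.8333² = 2.0167 m while stopping
human over T_r+T_s: 0.4000·(0.1200+1.8333) = 0.7813 m
C+Z_d+Z_r = 0.2000+0.0150+0.0150 = 0.2300 m
sum ≈ 0.2640+2.0167+0.7813+0.2300 ≈ 3.2920 m = S ✓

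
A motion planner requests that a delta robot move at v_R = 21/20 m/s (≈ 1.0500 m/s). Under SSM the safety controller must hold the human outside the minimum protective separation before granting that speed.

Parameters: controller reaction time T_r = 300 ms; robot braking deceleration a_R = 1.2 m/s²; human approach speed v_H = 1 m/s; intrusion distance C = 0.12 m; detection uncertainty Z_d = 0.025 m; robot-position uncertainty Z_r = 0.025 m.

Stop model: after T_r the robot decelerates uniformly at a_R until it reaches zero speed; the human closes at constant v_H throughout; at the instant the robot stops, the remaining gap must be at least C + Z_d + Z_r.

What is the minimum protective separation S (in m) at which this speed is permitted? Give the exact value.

S_min = 3391/1600 m = 2.1194 m

stop time T_s = (21/20)/(6/5) = 0.8750 s
reaction-phase robot travel = 1.0500·0.3000 = 0.3150 m
braking distance = 1.0500²/(2·1.2000) = 0.4594 m
person approaches 1.0000·(0.3000+0.8750) = 1.1750 m
margins: 0.1200+0.0250+0.0250 = 0.1700 m
S_min ≈ 0.3150+0.4594+1.1750+0.1700  ⇒  S_min = 3391/1600 m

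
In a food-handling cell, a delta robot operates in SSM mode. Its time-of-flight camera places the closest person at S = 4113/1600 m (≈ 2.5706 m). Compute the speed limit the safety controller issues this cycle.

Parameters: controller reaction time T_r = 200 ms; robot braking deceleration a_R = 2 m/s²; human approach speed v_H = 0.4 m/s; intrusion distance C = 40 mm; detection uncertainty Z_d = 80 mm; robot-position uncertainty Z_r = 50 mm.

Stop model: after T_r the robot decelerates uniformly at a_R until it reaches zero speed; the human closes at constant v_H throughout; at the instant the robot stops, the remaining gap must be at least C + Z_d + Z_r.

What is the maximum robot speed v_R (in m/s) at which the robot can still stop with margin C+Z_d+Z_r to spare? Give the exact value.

collect terms ⇒ (1/4)·v_R² + (2/5)·v_R + (-3713/1600) = 0
  disc = (2/5)² − 4·(1/4)·(-3713/1600) = 3969/1600 ; √disc = 63/40
  v_R = (−(2/5) + 63/40) / (2·(1/4)) = 47/20 m/s
check:
T_s = v_R/a_R = (47/20)/2 = 1.1750 s
robot covers v_R·T_r = 2.3500·0.2000 = 0.4700 m before braking
robot under decel: 2.3500²/(2·2.0000) = 1.3806 m
human closes 0.4000·1.3750 = 0.5500 m
margins: 0.0400+0.0800+0.0500 = 0.1700 m
sum ≈ 0.4700+1.3806+0.5500+0.1700 ≈ 2.5706 m = S ✓

v_R_max = 47/20 m/s = 2.3500 m/s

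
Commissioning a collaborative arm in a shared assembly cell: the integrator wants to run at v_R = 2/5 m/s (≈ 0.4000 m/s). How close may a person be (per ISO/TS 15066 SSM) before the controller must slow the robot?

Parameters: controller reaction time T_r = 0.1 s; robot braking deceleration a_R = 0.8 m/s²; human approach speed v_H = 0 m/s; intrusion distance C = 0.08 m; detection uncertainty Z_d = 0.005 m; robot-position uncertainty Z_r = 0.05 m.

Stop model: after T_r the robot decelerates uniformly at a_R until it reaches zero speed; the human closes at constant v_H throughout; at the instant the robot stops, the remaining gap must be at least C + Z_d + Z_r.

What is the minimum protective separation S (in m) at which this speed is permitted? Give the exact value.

T_s = v_R/a_R = (2/5)/(4/5) = 0.5000 s
robot covers v_R·T_r = 0.4000·0.1000 = 0.0400 m before braking
braking distance = 0.4000²/(2·0.8000) = 0.1000 m
human closes 0.0000·0.6000 = 0.0000 m
margins: 0.0800+0.0050+0.0500 = 0.1350 m
S_min ≈ 0.0400+0.1000+0.0000+0.1350  ⇒  S_min = 11/40 m

S_min = 11/40 m = 0.2750 m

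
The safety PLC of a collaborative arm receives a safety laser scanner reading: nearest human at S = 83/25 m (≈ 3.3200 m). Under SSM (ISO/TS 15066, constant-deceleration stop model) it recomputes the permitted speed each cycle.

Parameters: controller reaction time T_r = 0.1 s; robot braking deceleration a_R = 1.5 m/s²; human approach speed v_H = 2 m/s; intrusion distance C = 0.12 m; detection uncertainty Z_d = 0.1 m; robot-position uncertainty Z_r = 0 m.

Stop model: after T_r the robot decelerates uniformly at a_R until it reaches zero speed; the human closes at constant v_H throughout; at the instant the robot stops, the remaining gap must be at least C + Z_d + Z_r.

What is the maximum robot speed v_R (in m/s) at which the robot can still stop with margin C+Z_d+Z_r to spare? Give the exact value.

v_R_max = 3/2 m/s = 1.5000 m/s

quadratic (1/3)·v² + (43/30)·v + (-29/10) = 0
  disc = (43/30)² − 4·(1/3)·(-29/10) = 5329/900 ; √disc = 73/30
  v_R = (−(43/30) + 73/30) / (2·(1/3)) = 3/2 m/s
check:
braking lasts T_s = (3/2)/(3/2) = 1.0000 s
robot in T_r: 1.5000·0.1000 = 0.1500 m
braking distance = 1.5000²/(2·1.5000) = 0.7500 m
person approaches 2.0000·(0.1000+1.0000) = 2.2000 m
margins: 0.1200+0.1000+0.0000 = 0.2200 m
sum ≈ 0.1500+0.7500+2.2000+0.2200 ≈ 3.3200 m = S ✓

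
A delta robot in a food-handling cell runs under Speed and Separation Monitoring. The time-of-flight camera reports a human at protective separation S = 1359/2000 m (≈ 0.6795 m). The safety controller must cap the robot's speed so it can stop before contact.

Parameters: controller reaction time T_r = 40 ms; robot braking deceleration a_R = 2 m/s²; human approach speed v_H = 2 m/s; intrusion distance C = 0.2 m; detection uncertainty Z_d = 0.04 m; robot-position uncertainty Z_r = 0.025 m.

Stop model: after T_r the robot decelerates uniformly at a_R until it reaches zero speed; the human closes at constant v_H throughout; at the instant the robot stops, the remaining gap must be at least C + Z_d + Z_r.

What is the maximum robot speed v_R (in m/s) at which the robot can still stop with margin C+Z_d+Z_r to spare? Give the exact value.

at the boundary: (1/4)·v² + (26/25)·v + (-669/2000) = 0
  disc = (26/25)² − 4·(1/4)·(-669/2000) = 14161/10000 ; √disc = 119/100
  v_R = (−(26/25) + 119/100) / (2·(1/4)) = 3/10 m/s
check:
T_s = v_R/a_R = (3/10)/2 = 0.1500 s
robot covers v_R·T_r = 0.3000·0.0400 = 0.0120 m before braking
robot covers 0.3000·0.1500 − ½·2.0000·0.1500² = 0.0225 m while stopping
human closes 2.0000·0.1900 = 0.3800 m
margins: 0.2000+0.0400+0.0250 = 0.2650 m
sum ≈ 0.0120+0.0225+0.3800+0.2650 ≈ 0.6795 m = S ✓

v_R_max = 3/10 m/s = 0.3000 m/s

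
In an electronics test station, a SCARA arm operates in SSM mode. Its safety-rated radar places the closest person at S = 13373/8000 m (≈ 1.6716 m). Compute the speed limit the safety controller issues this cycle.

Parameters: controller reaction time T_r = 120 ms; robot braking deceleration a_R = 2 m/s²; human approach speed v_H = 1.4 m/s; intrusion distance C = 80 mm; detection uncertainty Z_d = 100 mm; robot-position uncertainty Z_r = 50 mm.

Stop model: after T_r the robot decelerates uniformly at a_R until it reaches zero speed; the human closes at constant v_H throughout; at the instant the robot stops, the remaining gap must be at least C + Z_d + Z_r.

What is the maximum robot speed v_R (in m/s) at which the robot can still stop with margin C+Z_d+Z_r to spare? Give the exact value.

v_R_max = 23/20 m/s = 1.1500 m/s

collect terms ⇒ (1/4)·v_R² + (41/50)·v_R + (-10189/8000) = 0
  disc = (41/50)² − 4·(1/4)·(-10189/8000) = 77841/40000 ; √disc = 279/200
  v_R = (−(41/50) + 279/200) / (2·(1/4)) = 23/20 m/s
check:
stop time T_s = (23/20)/2 = 0.5750 s
reaction-phase robot travel = 1.1500·0.1200 = 0.1380 m
robot under decel: 1.1500²/(2·2.0000) = 0.3306 m
human over T_r+T_s: 1.4000·(0.1200+0.5750) = 0.9730 m
margins: 0.0800+0.1000+0.0500 = 0.2300 m
sum ≈ 0.1380+0.3306+0.9730+0.2300 ≈ 1.6716 m = S ✓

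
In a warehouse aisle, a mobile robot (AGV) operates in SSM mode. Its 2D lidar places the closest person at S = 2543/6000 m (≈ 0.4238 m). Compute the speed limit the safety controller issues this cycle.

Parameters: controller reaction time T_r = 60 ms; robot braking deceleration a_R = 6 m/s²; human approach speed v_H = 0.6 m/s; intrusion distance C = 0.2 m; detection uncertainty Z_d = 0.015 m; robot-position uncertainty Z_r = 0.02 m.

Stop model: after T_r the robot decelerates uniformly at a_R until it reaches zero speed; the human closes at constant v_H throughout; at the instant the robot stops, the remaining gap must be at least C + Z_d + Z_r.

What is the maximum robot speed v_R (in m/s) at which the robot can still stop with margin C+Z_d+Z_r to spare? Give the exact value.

v_R_max = 7/10 m/s = 0.7000 m/s

quadratic (1/12)·v² + (4/25)·v + (-917/6000) = 0
  disc = (4/25)² − 4·(1/12)·(-917/6000) = 6889/90000 ; √disc = 83/300
  v_R = (−(4/25) + 83/300) / (2·(1/12)) = 7/10 m/s
check:
braking lasts T_s = (7/10)/6 = 0.1167 s
robot in T_r: 0.7000·0.0600 = 0.0420 m
robot under decel: 0.7000²/(2·6.0000) = 0.0408 m
human over T_r+T_s: 0.6000·(0.0600+0.1167) = 0.1060 m
margins: 0.2000+0.0150+0.0200 = 0.2350 m
sum ≈ 0.0420+0.0408+0.1060+0.2350 ≈ 0.4238 m = S ✓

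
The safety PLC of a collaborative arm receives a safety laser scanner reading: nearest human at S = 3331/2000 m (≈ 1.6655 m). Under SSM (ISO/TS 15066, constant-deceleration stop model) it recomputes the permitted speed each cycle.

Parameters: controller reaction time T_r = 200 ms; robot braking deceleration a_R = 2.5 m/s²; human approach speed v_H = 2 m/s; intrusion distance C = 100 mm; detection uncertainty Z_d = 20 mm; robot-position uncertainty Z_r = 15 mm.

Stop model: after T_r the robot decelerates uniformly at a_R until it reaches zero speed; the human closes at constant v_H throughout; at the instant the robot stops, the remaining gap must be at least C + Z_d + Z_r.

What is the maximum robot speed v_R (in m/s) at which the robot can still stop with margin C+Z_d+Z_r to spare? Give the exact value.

v_R_max = 19/20 m/s = 0.9500 m/s

at the boundary: (1/5)·v² + (1)·v + (-2261/2000) = 0
  disc = (1)² − 4·(1/5)·(-2261/2000) = 4761/2500 ; √disc = 69/50
  v_R = (−(1) + 69/50) / (2·(1/5)) = 19/20 m/s
check:
T_s = v_R/a_R = (19/20)/(5/2) = 0.3800 s
robot covers v_R·T_r = 0.9500·0.2000 = 0.1900 m before braking
braking distance = 0.9500²/(2·2.5000) = 0.1805 m
human closes 2.0000·0.5800 = 1.1600 m
residual clearance needed = 0.1000+0.0200+0.0150 = 0.1350 m
sum ≈ 0.1900+0.1805+1.1600+0.1350 ≈ 1.6655 m = S ✓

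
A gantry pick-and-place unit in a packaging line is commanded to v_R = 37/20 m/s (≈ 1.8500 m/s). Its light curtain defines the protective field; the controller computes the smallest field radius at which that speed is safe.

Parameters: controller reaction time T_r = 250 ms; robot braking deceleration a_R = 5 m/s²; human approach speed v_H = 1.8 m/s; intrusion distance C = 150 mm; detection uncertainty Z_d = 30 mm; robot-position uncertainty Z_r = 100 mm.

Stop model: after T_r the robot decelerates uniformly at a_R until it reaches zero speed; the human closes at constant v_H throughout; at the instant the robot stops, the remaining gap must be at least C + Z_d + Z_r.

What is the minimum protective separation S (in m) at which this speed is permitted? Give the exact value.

S_min = 8803/4000 m = 2.2008 m

braking lasts T_s = (37/20)/5 = 0.3700 s
reaction-phase robot travel = 1.8500·0.2500 = 0.4625 m
robot covers 1.8500·0.3700 − ½·5.0000·0.3700² = 0.3422 m while stopping
human over T_r+T_s: 1.8000·(0.2500+0.3700) = 1.1160 m
margins: 0.1500+0.0300+0.1000 = 0.2800 m
S_min ≈ 0.4625+0.3422+1.1160+0.2800  ⇒  S_min = 8803/4000 m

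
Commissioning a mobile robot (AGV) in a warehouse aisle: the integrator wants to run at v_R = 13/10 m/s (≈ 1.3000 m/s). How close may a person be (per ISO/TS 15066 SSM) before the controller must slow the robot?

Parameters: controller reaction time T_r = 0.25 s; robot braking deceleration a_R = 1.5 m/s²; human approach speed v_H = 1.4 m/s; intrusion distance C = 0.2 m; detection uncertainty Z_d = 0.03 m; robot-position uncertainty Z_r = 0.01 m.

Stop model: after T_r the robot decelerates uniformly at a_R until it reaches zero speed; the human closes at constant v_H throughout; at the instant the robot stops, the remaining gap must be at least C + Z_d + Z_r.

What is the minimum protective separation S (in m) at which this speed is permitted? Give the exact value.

S_min = 323/120 m = 2.6917 m

braking lasts T_s = (13/10)/(3/2) = 0.8667 s
robot in T_r: 1.3000·0.2500 = 0.3250 m
robot covers 1.3000·0.8667 − ½·1.5000·0.8667² = 0.5633 m while stopping
human over T_r+T_s: 1.4000·(0.2500+0.8667) = 1.5633 m
C+Z_d+Z_r = 0.2000+0.0300+0.0100 = 0.2400 m
S_min ≈ 0.3250+0.5633+1.5633+0.2400  ⇒  S_min = 323/120 m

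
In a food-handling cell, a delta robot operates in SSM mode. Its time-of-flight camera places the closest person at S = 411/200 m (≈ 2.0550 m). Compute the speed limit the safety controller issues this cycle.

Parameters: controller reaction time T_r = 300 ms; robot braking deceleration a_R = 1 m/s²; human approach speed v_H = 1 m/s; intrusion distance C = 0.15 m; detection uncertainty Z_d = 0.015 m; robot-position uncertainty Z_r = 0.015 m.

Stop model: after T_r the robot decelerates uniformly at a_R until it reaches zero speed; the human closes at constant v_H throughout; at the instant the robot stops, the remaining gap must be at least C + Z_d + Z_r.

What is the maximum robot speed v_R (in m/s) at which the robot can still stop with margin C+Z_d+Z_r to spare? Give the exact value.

v_R_max = 9/10 m/s = 0.9000 m/s

collect terms ⇒ (1/2)·v_R² + (13/10)·v_R + (-63/40) = 0
  disc = (13/10)² − 4·(1/2)·(-63/40) = 121/25 ; √disc = 11/5
  v_R = (−(13/10) + 11/5) / (2·(1/2)) = 9/10 m/s
check:
T_s = v_R/a_R = (9/10)/1 = 0.9000 s
robot in T_r: 0.9000·0.3000 = 0.2700 m
robot covers 0.9000·0.9000 − ½·1.0000·0.9000² = 0.4050 m while stopping
human closes 1.0000·1.2000 = 1.2000 m
margins: 0.1500+0.0150+0.0150 = 0.1800 m
sum ≈ 0.2700+0.4050+1.2000+0.1800 ≈ 2.0550 m = S ✓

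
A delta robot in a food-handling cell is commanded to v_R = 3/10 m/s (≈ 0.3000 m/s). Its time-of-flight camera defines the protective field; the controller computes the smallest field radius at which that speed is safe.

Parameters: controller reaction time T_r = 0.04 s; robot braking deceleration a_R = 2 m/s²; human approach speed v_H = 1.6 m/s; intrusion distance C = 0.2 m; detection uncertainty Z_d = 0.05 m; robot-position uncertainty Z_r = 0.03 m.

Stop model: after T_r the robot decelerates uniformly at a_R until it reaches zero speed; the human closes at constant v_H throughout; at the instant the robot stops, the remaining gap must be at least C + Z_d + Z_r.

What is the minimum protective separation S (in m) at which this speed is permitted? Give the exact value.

S_min = 1237/2000 m = 0.6185 m

T_s = v_R/a_R = (3/10)/2 = 0.1500 s
robot covers v_R·T_r = 0.3000·0.0400 = 0.0120 m before braking
braking distance = 0.3000²/(2·2.0000) = 0.0225 m
person approaches 1.6000·(0.0400+0.1500) = 0.3040 m
residual clearance needed = 0.2000+0.0500+0.0300 = 0.2800 m
S_min ≈ 0.0120+0.0225+0.3040+0.2800  ⇒  S_min = 1237/2000 m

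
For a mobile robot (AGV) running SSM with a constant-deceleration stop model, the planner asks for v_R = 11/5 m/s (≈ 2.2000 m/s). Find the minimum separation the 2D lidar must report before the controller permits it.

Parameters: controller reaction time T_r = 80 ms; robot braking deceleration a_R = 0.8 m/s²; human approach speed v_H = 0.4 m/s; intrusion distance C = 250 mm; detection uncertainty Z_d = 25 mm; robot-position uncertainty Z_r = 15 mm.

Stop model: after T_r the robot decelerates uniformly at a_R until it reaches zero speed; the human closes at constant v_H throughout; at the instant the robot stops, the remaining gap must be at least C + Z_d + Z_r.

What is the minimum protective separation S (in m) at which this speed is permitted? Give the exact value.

T_s = v_R/a_R = (11/5)/(4/5) = 2.7500 s
robot in T_r: 2.2000·0.0800 = 0.1760 m
robot covers 2.2000·2.7500 − ½·0.8000·2.7500² = 3.0250 m while stopping
human closes 0.4000·2.8300 = 1.1320 m
C+Z_d+Z_r = 0.2500+0.0250+0.0150 = 0.2900 m
S_min ≈ 0.1760+3.0250+1.1320+0.2900  ⇒  S_min = 4623/1000 m

S_min = 4623/1000 m = 4.6230 m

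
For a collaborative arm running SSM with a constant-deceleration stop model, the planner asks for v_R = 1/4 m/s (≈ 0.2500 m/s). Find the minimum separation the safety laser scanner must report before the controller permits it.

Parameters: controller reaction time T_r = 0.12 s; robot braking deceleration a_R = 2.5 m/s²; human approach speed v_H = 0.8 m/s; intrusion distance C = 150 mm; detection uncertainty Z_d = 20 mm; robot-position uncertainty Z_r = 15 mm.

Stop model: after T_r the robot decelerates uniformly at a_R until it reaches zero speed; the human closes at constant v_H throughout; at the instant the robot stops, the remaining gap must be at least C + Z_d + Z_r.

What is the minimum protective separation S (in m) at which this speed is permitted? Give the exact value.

braking lasts T_s = (1/4)/(5/2) = 0.1000 s
robot covers v_R·T_r = 0.2500·0.1200 = 0.0300 m before braking
robot covers 0.2500·0.1000 − ½·2.5000·0.1000² = 0.0125 m while stopping
human over T_r+T_s: 0.8000·(0.1200+0.1000) = 0.1760 m
C+Z_d+Z_r = 0.1500+0.0200+0.0150 = 0.1850 m
S_min ≈ 0.0300+0.0125+0.1760+0.1850  ⇒  S_min = 807/2000 m

S_min = 807/2000 m = 0.4035 m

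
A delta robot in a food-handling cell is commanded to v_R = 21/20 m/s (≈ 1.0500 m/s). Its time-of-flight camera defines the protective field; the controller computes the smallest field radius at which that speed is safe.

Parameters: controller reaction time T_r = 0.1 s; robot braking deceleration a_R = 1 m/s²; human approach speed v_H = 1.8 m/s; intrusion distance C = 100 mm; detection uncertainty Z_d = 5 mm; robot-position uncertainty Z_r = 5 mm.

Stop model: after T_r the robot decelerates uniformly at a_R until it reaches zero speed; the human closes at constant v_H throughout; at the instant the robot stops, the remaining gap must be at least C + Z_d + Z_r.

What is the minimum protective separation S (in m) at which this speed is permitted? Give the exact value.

S_min = 2269/800 m = 2.8363 m

stop time T_s = (21/20)/1 = 1.0500 s
reaction-phase robot travel = 1.0500·0.1000 = 0.1050 m
robot under decel: 1.0500²/(2·1.0000) = 0.5513 m
person approaches 1.8000·(0.1000+1.0500) = 2.0700 m
residual clearance needed = 0.1000+0.0050+0.0050 = 0.1100 m
S_min ≈ 0.1050+0.5513+2.0700+0.1100  ⇒  S_min = 2269/800 m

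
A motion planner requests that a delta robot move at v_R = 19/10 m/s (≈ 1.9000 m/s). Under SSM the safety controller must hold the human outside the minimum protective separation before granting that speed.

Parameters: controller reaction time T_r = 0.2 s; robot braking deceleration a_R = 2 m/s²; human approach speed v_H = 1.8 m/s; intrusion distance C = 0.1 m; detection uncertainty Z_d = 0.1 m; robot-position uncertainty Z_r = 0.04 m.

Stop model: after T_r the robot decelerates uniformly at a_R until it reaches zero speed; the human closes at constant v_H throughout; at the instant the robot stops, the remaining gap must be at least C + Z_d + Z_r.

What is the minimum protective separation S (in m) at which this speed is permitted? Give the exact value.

stop time T_s = (19/10)/2 = 0.9500 s
robot in T_r: 1.9000·0.2000 = 0.3800 m
braking distance = 1.9000²/(2·2.0000) = 0.9025 m
human closes 1.8000·1.1500 = 2.0700 m
margins: 0.1000+0.1000+0.0400 = 0.2400 m
S_min ≈ 0.3800+0.9025+2.0700+0.2400  ⇒  S_min = 1437/400 m

S_min = 1437/400 m = 3.5925 m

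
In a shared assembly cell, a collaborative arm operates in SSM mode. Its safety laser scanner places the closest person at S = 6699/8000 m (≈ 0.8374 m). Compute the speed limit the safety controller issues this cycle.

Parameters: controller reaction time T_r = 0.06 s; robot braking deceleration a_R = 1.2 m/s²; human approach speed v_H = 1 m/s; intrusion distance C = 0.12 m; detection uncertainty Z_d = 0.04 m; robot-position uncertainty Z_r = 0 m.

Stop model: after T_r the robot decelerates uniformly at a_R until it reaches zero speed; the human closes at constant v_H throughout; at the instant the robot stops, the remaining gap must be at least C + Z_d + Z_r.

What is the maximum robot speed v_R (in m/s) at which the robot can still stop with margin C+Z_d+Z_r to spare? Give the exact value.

v_R_max = 11/20 m/s = 0.5500 m/s

quadratic (5/12)·v² + (67/75)·v + (-4939/8000) = 0
  disc = (67/75)² − 4·(5/12)·(-4939/8000) = 657721/360000 ; √disc = 811/600
  v_R = (−(67/75) + 811/600) / (2·(5/12)) = 11/20 m/s
check:
stop time T_s = (11/20)/(6/5) = 0.4583 s
reaction-phase robot travel = 0.5500·0.0600 = 0.0330 m
braking distance = 0.5500²/(2·1.2000) = 0.1260 m
human over T_r+T_s: 1.0000·(0.0600+0.4583) = 0.5183 m
residual clearance needed = 0.1200+0.0400+0.0000 = 0.1600 m
sum ≈ 0.0330+0.1260+0.5183+0.1600 ≈ 0.8374 m = S ✓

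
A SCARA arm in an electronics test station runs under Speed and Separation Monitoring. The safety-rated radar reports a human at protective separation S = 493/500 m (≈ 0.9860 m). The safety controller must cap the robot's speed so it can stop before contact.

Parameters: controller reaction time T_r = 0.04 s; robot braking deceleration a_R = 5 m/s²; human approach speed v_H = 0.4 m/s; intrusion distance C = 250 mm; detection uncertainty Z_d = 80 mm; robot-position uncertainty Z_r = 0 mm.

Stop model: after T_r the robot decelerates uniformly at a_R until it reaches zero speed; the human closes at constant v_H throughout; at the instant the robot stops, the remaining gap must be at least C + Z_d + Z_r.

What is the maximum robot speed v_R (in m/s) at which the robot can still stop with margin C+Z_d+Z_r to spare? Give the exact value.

at the boundary: (1/10)·v² + (3/25)·v + (-16/25) = 0
  disc = (3/25)² − 4·(1/10)·(-16/25) = 169/625 ; √disc = 13/25
  v_R = (−(3/25) + 13/25) / (2·(1/10)) = 2 m/s
check:
braking lasts T_s = 2/5 = 0.4000 s
robot in T_r: 2.0000·0.0400 = 0.0800 m
robot covers 2.0000·0.4000 − ½·5.0000·0.4000² = 0.4000 m while stopping
person approaches 0.4000·(0.0400+0.4000) = 0.1760 m
C+Z_d+Z_r = 0.2500+0.0800+0.0000 = 0.3300 m
sum ≈ 0.0800+0.4000+0.1760+0.3300 ≈ 0.9860 m = S ✓

v_R_max = 2 m/s = 2.0000 m/s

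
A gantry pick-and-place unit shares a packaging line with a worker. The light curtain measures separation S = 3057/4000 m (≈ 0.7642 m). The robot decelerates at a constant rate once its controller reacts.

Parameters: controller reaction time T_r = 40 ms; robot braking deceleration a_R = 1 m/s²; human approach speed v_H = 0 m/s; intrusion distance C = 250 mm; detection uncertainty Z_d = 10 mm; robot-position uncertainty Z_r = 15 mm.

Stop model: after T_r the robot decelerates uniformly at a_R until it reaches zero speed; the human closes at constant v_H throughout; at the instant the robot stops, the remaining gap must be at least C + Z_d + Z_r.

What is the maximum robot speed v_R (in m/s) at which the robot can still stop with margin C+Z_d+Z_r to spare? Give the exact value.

v_R_max = 19/20 m/s = 0.9500 m/s

at the boundary: (1/2)·v² + (1/25)·v + (-1957/4000) = 0
  disc = (1/25)² − 4·(1/2)·(-1957/4000) = 9801/10000 ; √disc = 99/100
  v_R = (−(1/25) + 99/100) / (2·(1/2)) = 19/20 m/s
check:
stop time T_s = (19/20)/1 = 0.9500 s
reaction-phase robot travel = 0.9500·0.0400 = 0.0380 m
robot covers 0.9500·0.9500 − ½·1.0000·0.9500² = 0.4512 m while stopping
person approaches 0.0000·(0.0400+0.9500) = 0.0000 m
C+Z_d+Z_r = 0.2500+0.0100+0.0150 = 0.2750 m
sum ≈ 0.0380+0.4512+0.0000+0.2750 ≈ 0.7642 m = S ✓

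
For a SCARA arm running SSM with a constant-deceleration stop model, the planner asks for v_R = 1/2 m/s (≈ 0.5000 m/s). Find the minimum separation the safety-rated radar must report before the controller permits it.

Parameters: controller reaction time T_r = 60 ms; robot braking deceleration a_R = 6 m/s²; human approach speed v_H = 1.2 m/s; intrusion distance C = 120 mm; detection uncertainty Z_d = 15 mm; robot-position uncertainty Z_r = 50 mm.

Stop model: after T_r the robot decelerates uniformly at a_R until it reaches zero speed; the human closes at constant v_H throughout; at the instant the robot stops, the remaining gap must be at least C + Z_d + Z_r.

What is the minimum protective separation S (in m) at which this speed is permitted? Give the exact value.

S_min = 2447/6000 m = 0.4078 m

T_s = v_R/a_R = (1/2)/6 = 0.0833 s
robot in T_r: 0.5000·0.0600 = 0.0300 m
robot under decel: 0.5000²/(2·6.0000) = 0.0208 m
human over T_r+T_s: 1.2000·(0.0600+0.0833) = 0.1720 m
residual clearance needed = 0.1200+0.0150+0.0500 = 0.1850 m
S_min ≈ 0.0300+0.0208+0.1720+0.1850  ⇒  S_min = 2447/6000 m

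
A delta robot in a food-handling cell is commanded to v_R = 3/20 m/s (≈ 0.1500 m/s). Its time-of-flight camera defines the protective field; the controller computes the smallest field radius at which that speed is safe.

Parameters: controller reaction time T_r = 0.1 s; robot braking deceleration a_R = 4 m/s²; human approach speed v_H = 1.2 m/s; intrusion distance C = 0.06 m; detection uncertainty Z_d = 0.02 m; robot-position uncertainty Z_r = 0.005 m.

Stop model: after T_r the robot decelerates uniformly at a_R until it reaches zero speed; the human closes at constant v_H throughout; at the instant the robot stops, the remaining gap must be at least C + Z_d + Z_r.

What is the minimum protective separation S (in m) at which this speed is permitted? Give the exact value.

S_min = 857/3200 m = 0.2678 m

braking lasts T_s = (3/20)/4 = 0.0375 s
robot in T_r: 0.1500·0.1000 = 0.0150 m
robot covers 0.1500·0.0375 − ½·4.0000·0.0375² = 0.0028 m while stopping
human over T_r+T_s: 1.2000·(0.1000+0.0375) = 0.1650 m
C+Z_d+Z_r = 0.0600+0.0200+0.0050 = 0.0850 m
S_min ≈ 0.0150+0.0028+0.1650+0.0850  ⇒  S_min = 857/3200 m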